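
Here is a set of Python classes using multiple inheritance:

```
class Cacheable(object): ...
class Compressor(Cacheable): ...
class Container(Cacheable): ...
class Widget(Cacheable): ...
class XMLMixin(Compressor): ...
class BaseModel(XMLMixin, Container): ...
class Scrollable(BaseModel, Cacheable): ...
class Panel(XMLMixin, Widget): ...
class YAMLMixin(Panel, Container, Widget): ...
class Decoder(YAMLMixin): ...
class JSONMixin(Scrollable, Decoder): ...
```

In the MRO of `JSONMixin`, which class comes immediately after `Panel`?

XMLMixin

L[JSONMixin] = JSONMixin + merge(L[Scrollable], L[Decoder], [Scrollable Decoder])
  take Scrollable:  [Scrollable BaseModel XMLMixin Compressor Container Cacheable object] + [Decoder YAMLMixin Panel XMLMixin Compressor Container Widget Cacheable object] + [Scrollable Decoder]
  take BaseModel:  [BaseModel XMLMixin Compressor Container Cacheable object] + [Decoder YAMLMixin Panel XMLMixin Compressor Container Widget Cacheable object] + [Decoder]
  take Decoder:  [XMLMixin Compressor Container Cacheable object] + [Decoder YAMLMixin Panel XMLMixin Compressor Container Widget Cacheable object] + [Decoder]
  take YAMLMixin:  [XMLMixin Compressor Container Cacheable object] + [YAMLMixin Panel XMLMixin Compressor Container Widget Cacheable object]
  take Panel:  [XMLMixin Compressor Container Cacheable object] + [Panel XMLMixin Compressor Container Widget Cacheable object]
  take XMLMixin:  [XMLMixin Compressor Container Cacheable object] + [XMLMixin Compressor Container Widget Cacheable object]
  take Compressor:  [Compressor Container Cacheable object] + [Compressor Container Widget Cacheable object]
  take Container:  [Container Cacheable object] + [Container Widget Cacheable object]
  take Widget:  [Cacheable object] + [Widget Cacheable object]
  take Cacheable:  [Cacheable object] + [Cacheable object]
  take object:  [object] + [object]
MRO: JSONMixin Scrollable BaseModel Decoder YAMLMixin Panel XMLMixin Compressor Container Widget Cacheable object
Panel is at position 5; next is XMLMixin.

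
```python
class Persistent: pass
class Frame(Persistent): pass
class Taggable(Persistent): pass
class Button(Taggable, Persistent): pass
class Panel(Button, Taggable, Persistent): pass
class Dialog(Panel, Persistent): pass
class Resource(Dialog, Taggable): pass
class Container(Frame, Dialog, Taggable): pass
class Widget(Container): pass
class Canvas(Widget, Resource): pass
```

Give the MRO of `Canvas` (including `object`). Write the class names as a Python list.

[Canvas, Widget, Container, Frame, Resource, Dialog, Panel, Button, Taggable, Persistent, object]

L[Canvas] = Canvas + merge(L[Widget], L[Resource], [Widget Resource])
  take Widget:  [Widget Container Frame Dialog Panel Button Taggable Persistent object] + [Resource Dialog Panel Button Taggable Persistent object] + [Widget Resource]
  take Container:  [Container Frame Dialog Panel Button Taggable Persistent object] + [Resource Dialog Panel Button Taggable Persistent object] + [Resource]
  take Frame:  [Frame Dialog Panel Button Taggable Persistent object] + [Resource Dialog Panel Button Taggable Persistent object] + [Resource]
  take Resource:  [Dialog Panel Button Taggable Persistent object] + [Resource Dialog Panel Button Taggable Persistent object] + [Resource]
  take Dialog:  [Dialog Panel Button Taggable Persistent object] + [Dialog Panel Button Taggable Persistent object]
  take Panel:  [Panel Button Taggable Persistent object] + [Panel Button Taggable Persistent object]
  take Button:  [Button Taggable Persistent object] + [Button Taggable Persistent object]
  take Taggable:  [Taggable Persistent object] + [Taggable Persistent object]
  take Persistent:  [Persistent object] + [Persistent object]
  take object:  [object] + [object]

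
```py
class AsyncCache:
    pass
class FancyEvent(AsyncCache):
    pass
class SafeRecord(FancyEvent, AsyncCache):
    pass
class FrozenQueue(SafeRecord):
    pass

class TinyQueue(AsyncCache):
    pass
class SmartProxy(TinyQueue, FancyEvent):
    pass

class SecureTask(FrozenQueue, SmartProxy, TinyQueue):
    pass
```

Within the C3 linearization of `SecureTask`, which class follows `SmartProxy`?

L[SecureTask] = SecureTask + merge(L[FrozenQueue], L[SmartProxy], L[TinyQueue], [FrozenQueue SmartProxy TinyQueue])
  take FrozenQueue:  [FrozenQueue SafeRecord FancyEvent AsyncCache object] + [SmartProxy TinyQueue FancyEvent AsyncCache object] + [TinyQueue AsyncCache object] + [FrozenQueue SmartProxy TinyQueue]
  take SafeRecord:  [SafeRecord FancyEvent AsyncCache object] + [SmartProxy TinyQueue FancyEvent AsyncCache object] + [TinyQueue AsyncCache object] + [SmartProxy TinyQueue]
  take SmartProxy:  [FancyEvent AsyncCache object] + [SmartProxy TinyQueue FancyEvent AsyncCache object] + [TinyQueue AsyncCache object] + [SmartProxy TinyQueue]
  take TinyQueue:  [FancyEvent AsyncCache object] + [TinyQueue FancyEvent AsyncCache object] + [TinyQueue AsyncCache object] + [TinyQueue]
  take FancyEvent:  [FancyEvent AsyncCache object] + [FancyEvent AsyncCache object] + [AsyncCache object]
  take AsyncCache:  [AsyncCache object] + [AsyncCache object] + [AsyncCache object]
  take object:  [object] + [object] + [object]
MRO: SecureTask FrozenQueue SafeRecord SmartProxy TinyQueue FancyEvent AsyncCache object
SmartProxy is at position 3; next is TinyQueue.

TinyQueue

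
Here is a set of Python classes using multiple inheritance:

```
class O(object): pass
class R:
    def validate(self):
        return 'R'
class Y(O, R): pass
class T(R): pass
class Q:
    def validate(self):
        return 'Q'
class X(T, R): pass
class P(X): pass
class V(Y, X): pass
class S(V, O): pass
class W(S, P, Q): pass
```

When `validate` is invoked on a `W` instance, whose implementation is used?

L[W] = W + merge(L[S], L[P], L[Q], [S P Q])
  take S:  [S V Y O X T R object] + [P X T R object] + [Q object] + [S P Q]
  take V:  [V Y O X T R object] + [P X T R object] + [Q object] + [P Q]
  take Y:  [Y O X T R object] + [P X T R object] + [Q object] + [P Q]
  take O:  [O X T R object] + [P X T R object] + [Q object] + [P Q]
  take P:  [X T R object] + [P X T R object] + [Q object] + [P Q]
  take X:  [X T R object] + [X T R object] + [Q object] + [Q]
  take T:  [T R object] + [T R object] + [Q object] + [Q]
  take R:  [R object] + [R object] + [Q object] + [Q]
  take Q:  [object] + [object] + [Q object] + [Q]
  take object:  [object] + [object] + [object]
MRO: W S V Y O P X T R Q object
validate is defined in: Q, R. First along the MRO is R.

R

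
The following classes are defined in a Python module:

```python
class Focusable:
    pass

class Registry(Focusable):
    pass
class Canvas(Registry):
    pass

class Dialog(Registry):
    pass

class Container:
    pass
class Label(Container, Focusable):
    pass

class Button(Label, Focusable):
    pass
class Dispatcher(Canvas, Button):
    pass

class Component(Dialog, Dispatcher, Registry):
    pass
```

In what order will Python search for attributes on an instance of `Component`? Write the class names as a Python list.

[Component, Dialog, Dispatcher, Canvas, Registry, Button, Label, Container, Focusable, object]

L[Component] = Component + merge(L[Dialog], L[Dispatcher], L[Registry], [Dialog Dispatcher Registry])
  take Dialog:  [Dialog Registry Focusable object] + [Dispatcher Canvas Registry Button Label Container Focusable object] + [Registry Focusable object] + [Dialog Dispatcher Registry]
  take Dispatcher:  [Registry Focusable object] + [Dispatcher Canvas Registry Button Label Container Focusable object] + [Registry Focusable object] + [Dispatcher Registry]
  take Canvas:  [Registry Focusable object] + [Canvas Registry Button Label Container Focusable object] + [Registry Focusable object] + [Registry]
  take Registry:  [Registry Focusable object] + [Registry Button Label Container Focusable object] + [Registry Focusable object] + [Registry]
  take Button:  [Focusable object] + [Button Label Container Focusable object] + [Focusable object]
  take Label:  [Focusable object] + [Label Container Focusable object] + [Focusable object]
  take Container:  [Focusable object] + [Container Focusable object] + [Focusable object]
  take Focusable:  [Focusable object] + [Focusable object] + [Focusable object]
  take object:  [object] + [object] + [object]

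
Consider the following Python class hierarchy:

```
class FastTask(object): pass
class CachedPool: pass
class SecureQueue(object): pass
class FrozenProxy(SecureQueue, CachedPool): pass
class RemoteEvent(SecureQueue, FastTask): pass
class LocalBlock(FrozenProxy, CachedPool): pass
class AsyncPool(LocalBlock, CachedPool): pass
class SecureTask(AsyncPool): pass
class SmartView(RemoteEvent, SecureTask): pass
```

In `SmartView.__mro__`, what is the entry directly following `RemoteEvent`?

L[SmartView] = SmartView + merge(L[RemoteEvent], L[SecureTask], [RemoteEvent SecureTask])
  take RemoteEvent:  [RemoteEvent SecureQueue FastTask object] + [SecureTask AsyncPool LocalBlock FrozenProxy SecureQueue CachedPool object] + [RemoteEvent SecureTask]
  take SecureTask:  [SecureQueue FastTask object] + [SecureTask AsyncPool LocalBlock FrozenProxy SecureQueue CachedPool object] + [SecureTask]
  take AsyncPool:  [SecureQueue FastTask object] + [AsyncPool LocalBlock FrozenProxy SecureQueue CachedPool object]
  take LocalBlock:  [SecureQueue FastTask object] + [LocalBlock FrozenProxy SecureQueue CachedPool object]
  take FrozenProxy:  [SecureQueue FastTask object] + [FrozenProxy SecureQueue CachedPool object]
  take SecureQueue:  [SecureQueue FastTask object] + [SecureQueue CachedPool object]
  take FastTask:  [FastTask object] + [CachedPool object]
  take CachedPool:  [object] + [CachedPool object]
  take object:  [object] + [object]
MRO: SmartView RemoteEvent SecureTask AsyncPool LocalBlock FrozenProxy SecureQueue FastTask CachedPool object
RemoteEvent is at position 1; next is SecureTask.

SecureTask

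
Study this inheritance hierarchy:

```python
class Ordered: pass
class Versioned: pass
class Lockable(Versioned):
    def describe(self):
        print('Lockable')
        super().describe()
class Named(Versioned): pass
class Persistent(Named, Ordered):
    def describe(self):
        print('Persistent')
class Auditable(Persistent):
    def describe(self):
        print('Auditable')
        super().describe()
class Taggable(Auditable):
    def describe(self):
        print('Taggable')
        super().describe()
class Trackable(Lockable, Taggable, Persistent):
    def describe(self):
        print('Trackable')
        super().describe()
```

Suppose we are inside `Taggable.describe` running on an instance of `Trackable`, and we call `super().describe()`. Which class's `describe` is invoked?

Auditable

L[Trackable] = Trackable + merge(L[Lockable], L[Taggable], L[Persistent], [Lockable Taggable Persistent])
  take Lockable:  [Lockable Versioned object] + [Taggable Auditable Persistent Named Versioned Ordered object] + [Persistent Named Versioned Ordered object] + [Lockable Taggable Persistent]
  take Taggable:  [Versioned object] + [Taggable Auditable Persistent Named Versioned Ordered object] + [Persistent Named Versioned Ordered object] + [Taggable Persistent]
  take Auditable:  [Versioned object] + [Auditable Persistent Named Versioned Ordered object] + [Persistent Named Versioned Ordered object] + [Persistent]
  take Persistent:  [Versioned object] + [Persistent Named Versioned Ordered object] + [Persistent Named Versioned Ordered object] + [Persistent]
  take Named:  [Versioned object] + [Named Versioned Ordered object] + [Named Versioned Ordered object]
  take Versioned:  [Versioned object] + [Versioned Ordered object] + [Versioned Ordered object]
  take Ordered:  [object] + [Ordered object] + [Ordered object]
  take object:  [object] + [object] + [object]
MRO: Trackable Lockable Taggable Auditable Persistent Named Versioned Ordered object
super() in Taggable.describe on a Trackable instance goes to the class after Taggable in Trackable's MRO: Auditable.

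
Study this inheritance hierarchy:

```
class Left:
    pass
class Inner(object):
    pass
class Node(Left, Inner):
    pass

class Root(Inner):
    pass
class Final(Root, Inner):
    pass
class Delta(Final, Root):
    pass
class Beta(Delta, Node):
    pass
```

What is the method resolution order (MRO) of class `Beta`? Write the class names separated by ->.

L[Beta] = Beta + merge(L[Delta], L[Node], [Delta Node])
  take Delta:  [Delta Final Root Inner object] + [Node Left Inner object] + [Delta Node]
  take Final:  [Final Root Inner object] + [Node Left Inner object] + [Node]
  take Root:  [Root Inner object] + [Node Left Inner object] + [Node]
  take Node:  [Inner object] + [Node Left Inner object] + [Node]
  take Left:  [Inner object] + [Left Inner object]
  take Inner:  [Inner object] + [Inner object]
  take object:  [object] + [object]

Beta -> Delta -> Final -> Root -> Node -> Left -> Inner -> object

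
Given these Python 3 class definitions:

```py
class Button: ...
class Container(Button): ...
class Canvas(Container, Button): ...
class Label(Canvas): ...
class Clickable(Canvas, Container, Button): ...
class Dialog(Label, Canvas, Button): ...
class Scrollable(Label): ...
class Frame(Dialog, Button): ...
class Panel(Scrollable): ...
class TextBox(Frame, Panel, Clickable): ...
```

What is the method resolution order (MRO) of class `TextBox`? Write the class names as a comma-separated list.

L[TextBox] = TextBox + merge(L[Frame], L[Panel], L[Clickable], [Frame Panel Clickable])
  take Frame:  [Frame Dialog Label Canvas Container Button object] + [Panel Scrollable Label Canvas Container Button object] + [Clickable Canvas Container Button object] + [Frame Panel Clickable]
  take Dialog:  [Dialog Label Canvas Container Button object] + [Panel Scrollable Label Canvas Container Button object] + [Clickable Canvas Container Button object] + [Panel Clickable]
  take Panel:  [Label Canvas Container Button object] + [Panel Scrollable Label Canvas Container Button object] + [Clickable Canvas Container Button object] + [Panel Clickable]
  take Scrollable:  [Label Canvas Container Button object] + [Scrollable Label Canvas Container Button object] + [Clickable Canvas Container Button object] + [Clickable]
  take Label:  [Label Canvas Container Button object] + [Label Canvas Container Button object] + [Clickable Canvas Container Button object] + [Clickable]
  take Clickable:  [Canvas Container Button object] + [Canvas Container Button object] + [Clickable Canvas Container Button object] + [Clickable]
  take Canvas:  [Canvas Container Button object] + [Canvas Container Button object] + [Canvas Container Button object]
  take Container:  [Container Button object] + [Container Button object] + [Container Button object]
  take Button:  [Button object] + [Button object] + [Button object]
  take object:  [object] + [object] + [object]

TextBox, Frame, Dialog, Panel, Scrollable, Label, Clickable, Canvas, Container, Button, object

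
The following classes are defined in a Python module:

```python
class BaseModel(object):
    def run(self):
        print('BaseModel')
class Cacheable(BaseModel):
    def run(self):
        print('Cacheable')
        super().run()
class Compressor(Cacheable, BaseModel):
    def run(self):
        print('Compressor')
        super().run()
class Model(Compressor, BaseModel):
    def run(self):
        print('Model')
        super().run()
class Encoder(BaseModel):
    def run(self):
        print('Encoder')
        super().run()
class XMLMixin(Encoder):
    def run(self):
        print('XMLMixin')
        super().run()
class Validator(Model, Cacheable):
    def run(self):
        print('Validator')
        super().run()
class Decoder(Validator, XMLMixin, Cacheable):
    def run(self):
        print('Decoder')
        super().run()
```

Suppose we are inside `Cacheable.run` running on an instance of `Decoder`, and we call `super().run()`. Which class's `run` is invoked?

L[Decoder] = Decoder + merge(L[Validator], L[XMLMixin], L[Cacheable], [Validator XMLMixin Cacheable])
  take Validator:  [Validator Model Compressor Cacheable BaseModel object] + [XMLMixin Encoder BaseModel object] + [Cacheable BaseModel object] + [Validator XMLMixin Cacheable]
  take Model:  [Model Compressor Cacheable BaseModel object] + [XMLMixin Encoder BaseModel object] + [Cacheable BaseModel object] + [XMLMixin Cacheable]
  take Compressor:  [Compressor Cacheable BaseModel object] + [XMLMixin Encoder BaseModel object] + [Cacheable BaseModel object] + [XMLMixin Cacheable]
  take XMLMixin:  [Cacheable BaseModel object] + [XMLMixin Encoder BaseModel object] + [Cacheable BaseModel object] + [XMLMixin Cacheable]
  take Cacheable:  [Cacheable BaseModel object] + [Encoder BaseModel object] + [Cacheable BaseModel object] + [Cacheable]
  take Encoder:  [BaseModel object] + [Encoder BaseModel object] + [BaseModel object]
  take BaseModel:  [BaseModel object] + [BaseModel object] + [BaseModel object]
  take object:  [object] + [object] + [object]
MRO: Decoder Validator Model Compressor XMLMixin Cacheable Encoder BaseModel object
super() in Cacheable.run on a Decoder instance goes to the class after Cacheable in Decoder's MRO: Encoder.

Encoder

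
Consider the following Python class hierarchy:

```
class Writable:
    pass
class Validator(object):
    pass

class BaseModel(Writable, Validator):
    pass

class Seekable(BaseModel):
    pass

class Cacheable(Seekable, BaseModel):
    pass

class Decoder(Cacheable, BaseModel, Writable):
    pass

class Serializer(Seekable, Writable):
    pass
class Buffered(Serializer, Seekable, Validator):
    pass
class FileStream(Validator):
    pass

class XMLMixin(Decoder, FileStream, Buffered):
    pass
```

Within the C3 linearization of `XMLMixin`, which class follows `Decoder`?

L[XMLMixin] = XMLMixin + merge(L[Decoder], L[FileStream], L[Buffered], [Decoder FileStream Buffered])
  take Decoder:  [Decoder Cacheable Seekable BaseModel Writable Validator object] + [FileStream Validator object] + [Buffered Serializer Seekable BaseModel Writable Validator object] + [Decoder FileStream Buffered]
  take Cacheable:  [Cacheable Seekable BaseModel Writable Validator object] + [FileStream Validator object] + [Buffered Serializer Seekable BaseModel Writable Validator object] + [FileStream Buffered]
  take FileStream:  [Seekable BaseModel Writable Validator object] + [FileStream Validator object] + [Buffered Serializer Seekable BaseModel Writable Validator object] + [FileStream Buffered]
  take Buffered:  [Seekable BaseModel Writable Validator object] + [Validator object] + [Buffered Serializer Seekable BaseModel Writable Validator object] + [Buffered]
  take Serializer:  [Seekable BaseModel Writable Validator object] + [Validator object] + [Serializer Seekable BaseModel Writable Validator object]
  take Seekable:  [Seekable BaseModel Writable Validator object] + [Validator object] + [Seekable BaseModel Writable Validator object]
  take BaseModel:  [BaseModel Writable Validator object] + [Validator object] + [BaseModel Writable Validator object]
  take Writable:  [Writable Validator object] + [Validator object] + [Writable Validator object]
  take Validator:  [Validator object] + [Validator object] + [Validator object]
  take object:  [object] + [object] + [object]
MRO: XMLMixin Decoder Cacheable FileStream Buffered Serializer Seekable BaseModel Writable Validator object
Decoder is at position 1; next is Cacheable.

Cacheable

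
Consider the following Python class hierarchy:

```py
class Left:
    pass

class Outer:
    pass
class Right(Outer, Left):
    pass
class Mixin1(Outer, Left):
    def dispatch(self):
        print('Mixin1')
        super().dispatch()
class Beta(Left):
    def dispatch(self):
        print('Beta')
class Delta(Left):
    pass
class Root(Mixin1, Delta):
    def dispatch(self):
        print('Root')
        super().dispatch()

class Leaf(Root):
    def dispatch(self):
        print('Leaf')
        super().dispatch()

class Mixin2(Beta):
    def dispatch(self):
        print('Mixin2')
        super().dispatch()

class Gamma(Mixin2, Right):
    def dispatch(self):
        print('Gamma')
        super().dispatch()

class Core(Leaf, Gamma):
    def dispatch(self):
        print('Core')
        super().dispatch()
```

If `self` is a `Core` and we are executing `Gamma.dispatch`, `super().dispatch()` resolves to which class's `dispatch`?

Mixin2

L[Core] = Core + merge(L[Leaf], L[Gamma], [Leaf Gamma])
  take Leaf:  [Leaf Root Mixin1 Outer Delta Left object] + [Gamma Mixin2 Beta Right Outer Left object] + [Leaf Gamma]
  take Root:  [Root Mixin1 Outer Delta Left object] + [Gamma Mixin2 Beta Right Outer Left object] + [Gamma]
  take Mixin1:  [Mixin1 Outer Delta Left object] + [Gamma Mixin2 Beta Right Outer Left object] + [Gamma]
  take Gamma:  [Outer Delta Left object] + [Gamma Mixin2 Beta Right Outer Left object] + [Gamma]
  take Mixin2:  [Outer Delta Left object] + [Mixin2 Beta Right Outer Left object]
  take Beta:  [Outer Delta Left object] + [Beta Right Outer Left object]
  take Right:  [Outer Delta Left object] + [Right Outer Left object]
  take Outer:  [Outer Delta Left object] + [Outer Left object]
  take Delta:  [Delta Left object] + [Left object]
  take Left:  [Left object] + [Left object]
  take object:  [object] + [object]
MRO: Core Leaf Root Mixin1 Gamma Mixin2 Beta Right Outer Delta Left object
super() in Gamma.dispatch on a Core instance goes to the class after Gamma in Core's MRO: Mixin2.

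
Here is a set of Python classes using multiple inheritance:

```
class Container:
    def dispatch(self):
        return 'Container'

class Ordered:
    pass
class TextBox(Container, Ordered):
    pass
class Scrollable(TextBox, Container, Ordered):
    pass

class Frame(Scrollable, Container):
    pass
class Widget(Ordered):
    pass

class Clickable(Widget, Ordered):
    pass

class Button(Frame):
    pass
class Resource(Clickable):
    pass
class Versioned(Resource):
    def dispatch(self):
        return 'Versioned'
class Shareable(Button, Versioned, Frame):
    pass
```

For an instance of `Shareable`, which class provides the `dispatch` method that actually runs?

L[Shareable] = Shareable + merge(L[Button], L[Versioned], L[Frame], [Button Versioned Frame])
  take Button:  [Button Frame Scrollable TextBox Container Ordered object] + [Versioned Resource Clickable Widget Ordered object] + [Frame Scrollable TextBox Container Ordered object] + [Button Versioned Frame]
  take Versioned:  [Frame Scrollable TextBox Container Ordered object] + [Versioned Resource Clickable Widget Ordered object] + [Frame Scrollable TextBox Container Ordered object] + [Versioned Frame]
  take Frame:  [Frame Scrollable TextBox Container Ordered object] + [Resource Clickable Widget Ordered object] + [Frame Scrollable TextBox Container Ordered object] + [Frame]
  take Scrollable:  [Scrollable TextBox Container Ordered object] + [Resource Clickable Widget Ordered object] + [Scrollable TextBox Container Ordered object]
  take TextBox:  [TextBox Container Ordered object] + [Resource Clickable Widget Ordered object] + [TextBox Container Ordered object]
  take Container:  [Container Ordered object] + [Resource Clickable Widget Ordered object] + [Container Ordered object]
  take Resource:  [Ordered object] + [Resource Clickable Widget Ordered object] + [Ordered object]
  take Clickable:  [Ordered object] + [Clickable Widget Ordered object] + [Ordered object]
  take Widget:  [Ordered object] + [Widget Ordered object] + [Ordered object]
  take Ordered:  [Ordered object] + [Ordered object] + [Ordered object]
  take object:  [object] + [object] + [object]
MRO: Shareable Button Versioned Frame Scrollable TextBox Container Resource Clickable Widget Ordered object
dispatch is defined in: Container, Versioned. First along the MRO is Versioned.

Versioned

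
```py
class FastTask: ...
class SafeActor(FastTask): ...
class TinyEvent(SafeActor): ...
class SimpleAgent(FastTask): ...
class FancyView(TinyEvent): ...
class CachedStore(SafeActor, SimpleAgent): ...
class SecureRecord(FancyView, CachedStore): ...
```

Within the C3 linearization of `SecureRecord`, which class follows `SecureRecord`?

L[SecureRecord] = SecureRecord + merge(L[FancyView], L[CachedStore], [FancyView CachedStore])
  take FancyView:  [FancyView TinyEvent SafeActor FastTask object] + [CachedStore SafeActor SimpleAgent FastTask object] + [FancyView CachedStore]
  take TinyEvent:  [TinyEvent SafeActor FastTask object] + [CachedStore SafeActor SimpleAgent FastTask object] + [CachedStore]
  take CachedStore:  [SafeActor FastTask object] + [CachedStore SafeActor SimpleAgent FastTask object] + [CachedStore]
  take SafeActor:  [SafeActor FastTask object] + [SafeActor SimpleAgent FastTask object]
  take SimpleAgent:  [FastTask object] + [SimpleAgent FastTask object]
  take FastTask:  [FastTask object] + [FastTask object]
  take object:  [object] + [object]
MRO: SecureRecord FancyView TinyEvent CachedStore SafeActor SimpleAgent FastTask object
SecureRecord is at position 0; next is FancyView.

FancyView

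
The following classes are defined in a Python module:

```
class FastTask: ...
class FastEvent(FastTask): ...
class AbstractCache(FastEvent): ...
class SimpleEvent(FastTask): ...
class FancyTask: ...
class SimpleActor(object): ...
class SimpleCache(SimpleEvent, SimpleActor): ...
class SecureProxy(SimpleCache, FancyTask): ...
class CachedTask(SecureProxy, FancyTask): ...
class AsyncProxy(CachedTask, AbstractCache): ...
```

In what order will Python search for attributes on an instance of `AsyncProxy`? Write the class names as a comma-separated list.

AsyncProxy, CachedTask, SecureProxy, SimpleCache, SimpleEvent, AbstractCache, FastEvent, FastTask, SimpleActor, FancyTask, object

L[AsyncProxy] = AsyncProxy + merge(L[CachedTask], L[AbstractCache], [CachedTask AbstractCache])
  take CachedTask:  [CachedTask SecureProxy SimpleCache SimpleEvent FastTask SimpleActor FancyTask object] + [AbstractCache FastEvent FastTask object] + [CachedTask AbstractCache]
  take SecureProxy:  [SecureProxy SimpleCache SimpleEvent FastTask SimpleActor FancyTask object] + [AbstractCache FastEvent FastTask object] + [AbstractCache]
  take SimpleCache:  [SimpleCache SimpleEvent FastTask SimpleActor FancyTask object] + [AbstractCache FastEvent FastTask object] + [AbstractCache]
  take SimpleEvent:  [SimpleEvent FastTask SimpleActor FancyTask object] + [AbstractCache FastEvent FastTask object] + [AbstractCache]
  take AbstractCache:  [FastTask SimpleActor FancyTask object] + [AbstractCache FastEvent FastTask object] + [AbstractCache]
  take FastEvent:  [FastTask SimpleActor FancyTask object] + [FastEvent FastTask object]
  take FastTask:  [FastTask SimpleActor FancyTask object] + [FastTask object]
  take SimpleActor:  [SimpleActor FancyTask object] + [object]
  take FancyTask:  [FancyTask object] + [object]
  take object:  [object] + [object]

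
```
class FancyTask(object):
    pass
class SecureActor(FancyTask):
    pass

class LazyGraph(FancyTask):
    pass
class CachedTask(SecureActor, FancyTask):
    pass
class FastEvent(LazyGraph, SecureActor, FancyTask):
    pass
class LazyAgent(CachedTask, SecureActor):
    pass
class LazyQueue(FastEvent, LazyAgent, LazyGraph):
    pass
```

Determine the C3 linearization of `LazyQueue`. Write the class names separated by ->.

LazyQueue -> FastEvent -> LazyAgent -> LazyGraph -> CachedTask -> SecureActor -> FancyTask -> object

L[LazyQueue] = LazyQueue + merge(L[FastEvent], L[LazyAgent], L[LazyGraph], [FastEvent LazyAgent LazyGraph])
  take FastEvent:  [FastEvent LazyGraph SecureActor FancyTask object] + [LazyAgent CachedTask SecureActor FancyTask object] + [LazyGraph FancyTask object] + [FastEvent LazyAgent LazyGraph]
  take LazyAgent:  [LazyGraph SecureActor FancyTask object] + [LazyAgent CachedTask SecureActor FancyTask object] + [LazyGraph FancyTask object] + [LazyAgent LazyGraph]
  take LazyGraph:  [LazyGraph SecureActor FancyTask object] + [CachedTask SecureActor FancyTask object] + [LazyGraph FancyTask object] + [LazyGraph]
  take CachedTask:  [SecureActor FancyTask object] + [CachedTask SecureActor FancyTask object] + [FancyTask object]
  take SecureActor:  [SecureActor FancyTask object] + [SecureActor FancyTask object] + [FancyTask object]
  take FancyTask:  [FancyTask object] + [FancyTask object] + [FancyTask object]
  take object:  [object] + [object] + [object]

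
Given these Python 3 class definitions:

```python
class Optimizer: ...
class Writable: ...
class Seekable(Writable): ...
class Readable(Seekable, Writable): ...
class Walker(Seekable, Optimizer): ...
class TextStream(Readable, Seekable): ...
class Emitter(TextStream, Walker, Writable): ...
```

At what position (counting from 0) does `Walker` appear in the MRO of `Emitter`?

L[Emitter] = Emitter + merge(L[TextStream], L[Walker], L[Writable], [TextStream Walker Writable])
  take TextStream:  [TextStream Readable Seekable Writable object] + [Walker Seekable Writable Optimizer object] + [Writable object] + [TextStream Walker Writable]
  take Readable:  [Readable Seekable Writable object] + [Walker Seekable Writable Optimizer object] + [Writable object] + [Walker Writable]
  take Walker:  [Seekable Writable object] + [Walker Seekable Writable Optimizer object] + [Writable object] + [Walker Writable]
  take Seekable:  [Seekable Writable object] + [Seekable Writable Optimizer object] + [Writable object] + [Writable]
  take Writable:  [Writable object] + [Writable Optimizer object] + [Writable object] + [Writable]
  take Optimizer:  [object] + [Optimizer object] + [object]
  take object:  [object] + [object] + [object]
MRO: Emitter TextStream Readable Walker Seekable Writable Optimizer object
Walker sits at index 3.

3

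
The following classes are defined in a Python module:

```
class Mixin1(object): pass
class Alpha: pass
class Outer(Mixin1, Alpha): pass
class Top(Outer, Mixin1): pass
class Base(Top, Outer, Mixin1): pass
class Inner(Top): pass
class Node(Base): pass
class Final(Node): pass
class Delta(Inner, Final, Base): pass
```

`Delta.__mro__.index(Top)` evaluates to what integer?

5

L[Delta] = Delta + merge(L[Inner], L[Final], L[Base], [Inner Final Base])
  take Inner:  [Inner Top Outer Mixin1 Alpha object] + [Final Node Base Top Outer Mixin1 Alpha object] + [Base Top Outer Mixin1 Alpha object] + [Inner Final Base]
  take Final:  [Top Outer Mixin1 Alpha object] + [Final Node Base Top Outer Mixin1 Alpha object] + [Base Top Outer Mixin1 Alpha object] + [Final Base]
  take Node:  [Top Outer Mixin1 Alpha object] + [Node Base Top Outer Mixin1 Alpha object] + [Base Top Outer Mixin1 Alpha object] + [Base]
  take Base:  [Top Outer Mixin1 Alpha object] + [Base Top Outer Mixin1 Alpha object] + [Base Top Outer Mixin1 Alpha object] + [Base]
  take Top:  [Top Outer Mixin1 Alpha object] + [Top Outer Mixin1 Alpha object] + [Top Outer Mixin1 Alpha object]
  take Outer:  [Outer Mixin1 Alpha object] + [Outer Mixin1 Alpha object] + [Outer Mixin1 Alpha object]
  take Mixin1:  [Mixin1 Alpha object] + [Mixin1 Alpha object] + [Mixin1 Alpha object]
  take Alpha:  [Alpha object] + [Alpha object] + [Alpha object]
  take object:  [object] + [object] + [object]
MRO: Delta Inner Final Node Base Top Outer Mixin1 Alpha object
Top sits at index 5.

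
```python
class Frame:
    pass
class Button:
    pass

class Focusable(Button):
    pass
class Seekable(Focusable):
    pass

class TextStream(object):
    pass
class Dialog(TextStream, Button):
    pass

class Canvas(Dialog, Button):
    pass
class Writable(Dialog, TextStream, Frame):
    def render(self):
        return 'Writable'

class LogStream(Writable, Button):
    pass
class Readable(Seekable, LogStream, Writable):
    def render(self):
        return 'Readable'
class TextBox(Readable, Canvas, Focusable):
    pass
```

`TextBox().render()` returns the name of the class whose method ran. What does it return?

L[TextBox] = TextBox + merge(L[Readable], L[Canvas], L[Focusable], [Readable Canvas Focusable])
  take Readable:  [Readable Seekable Focusable LogStream Writable Dialog TextStream Button Frame object] + [Canvas Dialog TextStream Button object] + [Focusable Button object] + [Readable Canvas Focusable]
  take Seekable:  [Seekable Focusable LogStream Writable Dialog TextStream Button Frame object] + [Canvas Dialog TextStream Button object] + [Focusable Button object] + [Canvas Focusable]
  take Canvas:  [Focusable LogStream Writable Dialog TextStream Button Frame object] + [Canvas Dialog TextStream Button object] + [Focusable Button object] + [Canvas Focusable]
  take Focusable:  [Focusable LogStream Writable Dialog TextStream Button Frame object] + [Dialog TextStream Button object] + [Focusable Button object] + [Focusable]
  take LogStream:  [LogStream Writable Dialog TextStream Button Frame object] + [Dialog TextStream Button object] + [Button object]
  take Writable:  [Writable Dialog TextStream Button Frame object] + [Dialog TextStream Button object] + [Button object]
  take Dialog:  [Dialog TextStream Button Frame object] + [Dialog TextStream Button object] + [Button object]
  take TextStream:  [TextStream Button Frame object] + [TextStream Button object] + [Button object]
  take Button:  [Button Frame object] + [Button object] + [Button object]
  take Frame:  [Frame object] + [object] + [object]
  take object:  [object] + [object] + [object]
MRO: TextBox Readable Seekable Canvas Focusable LogStream Writable Dialog TextStream Button Frame object
render is defined in: Readable, Writable. First along the MRO is Readable.

Readable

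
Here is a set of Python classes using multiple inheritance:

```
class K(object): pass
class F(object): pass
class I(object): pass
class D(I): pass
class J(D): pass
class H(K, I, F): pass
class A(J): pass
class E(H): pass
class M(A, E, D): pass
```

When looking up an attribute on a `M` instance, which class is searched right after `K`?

L[M] = M + merge(L[A], L[E], L[D], [A E D])
  take A:  [A J D I object] + [E H K I F object] + [D I object] + [A E D]
  take J:  [J D I object] + [E H K I F object] + [D I object] + [E D]
  take E:  [D I object] + [E H K I F object] + [D I object] + [E D]
  take D:  [D I object] + [H K I F object] + [D I object] + [D]
  take H:  [I object] + [H K I F object] + [I object]
  take K:  [I object] + [K I F object] + [I object]
  take I:  [I object] + [I F object] + [I object]
  take F:  [object] + [F object] + [object]
  take object:  [object] + [object] + [object]
MRO: M A J E D H K I F object
K is at position 6; next is I.

I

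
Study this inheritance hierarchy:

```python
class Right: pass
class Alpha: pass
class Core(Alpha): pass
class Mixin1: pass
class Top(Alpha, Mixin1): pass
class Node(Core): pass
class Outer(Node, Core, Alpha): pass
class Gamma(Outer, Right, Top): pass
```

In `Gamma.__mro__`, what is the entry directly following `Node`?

L[Gamma] = Gamma + merge(L[Outer], L[Right], L[Top], [Outer Right Top])
  take Outer:  [Outer Node Core Alpha object] + [Right object] + [Top Alpha Mixin1 object] + [Outer Right Top]
  take Node:  [Node Core Alpha object] + [Right object] + [Top Alpha Mixin1 object] + [Right Top]
  take Core:  [Core Alpha object] + [Right object] + [Top Alpha Mixin1 object] + [Right Top]
  take Right:  [Alpha object] + [Right object] + [Top Alpha Mixin1 object] + [Right Top]
  take Top:  [Alpha object] + [object] + [Top Alpha Mixin1 object] + [Top]
  take Alpha:  [Alpha object] + [object] + [Alpha Mixin1 object]
  take Mixin1:  [object] + [object] + [Mixin1 object]
  take object:  [object] + [object] + [object]
MRO: Gamma Outer Node Core Right Top Alpha Mixin1 object
Node is at position 2; next is Core.

Core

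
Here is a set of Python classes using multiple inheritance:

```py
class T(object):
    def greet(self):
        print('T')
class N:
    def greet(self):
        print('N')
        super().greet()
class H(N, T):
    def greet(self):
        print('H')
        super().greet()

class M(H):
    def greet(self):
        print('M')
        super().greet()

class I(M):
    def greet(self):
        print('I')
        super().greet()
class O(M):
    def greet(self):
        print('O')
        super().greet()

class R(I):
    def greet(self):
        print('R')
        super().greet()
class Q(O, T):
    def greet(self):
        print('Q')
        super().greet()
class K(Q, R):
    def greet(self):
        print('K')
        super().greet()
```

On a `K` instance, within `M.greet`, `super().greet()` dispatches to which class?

L[K] = K + merge(L[Q], L[R], [Q R])
  take Q:  [Q O M H N T object] + [R I M H N T object] + [Q R]
  take O:  [O M H N T object] + [R I M H N T object] + [R]
  take R:  [M H N T object] + [R I M H N T object] + [R]
  take I:  [M H N T object] + [I M H N T object]
  take M:  [M H N T object] + [M H N T object]
  take H:  [H N T object] + [H N T object]
  take N:  [N T object] + [N T object]
  take T:  [T object] + [T object]
  take object:  [object] + [object]
MRO: K Q O R I M H N T object
super() in M.greet on a K instance goes to the class after M in K's MRO: H.

H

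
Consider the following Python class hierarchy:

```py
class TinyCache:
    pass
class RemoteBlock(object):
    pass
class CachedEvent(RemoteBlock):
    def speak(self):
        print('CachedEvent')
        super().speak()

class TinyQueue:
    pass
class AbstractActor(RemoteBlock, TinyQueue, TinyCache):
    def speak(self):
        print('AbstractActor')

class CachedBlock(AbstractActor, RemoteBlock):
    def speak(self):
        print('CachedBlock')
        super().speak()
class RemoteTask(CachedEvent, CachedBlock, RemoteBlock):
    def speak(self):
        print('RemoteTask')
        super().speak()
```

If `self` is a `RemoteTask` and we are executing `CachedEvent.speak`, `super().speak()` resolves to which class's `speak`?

L[RemoteTask] = RemoteTask + merge(L[CachedEvent], L[CachedBlock], L[RemoteBlock], [CachedEvent CachedBlock RemoteBlock])
  take CachedEvent:  [CachedEvent RemoteBlock object] + [CachedBlock AbstractActor RemoteBlock TinyQueue TinyCache object] + [RemoteBlock object] + [CachedEvent CachedBlock RemoteBlock]
  take CachedBlock:  [RemoteBlock object] + [CachedBlock AbstractActor RemoteBlock TinyQueue TinyCache object] + [RemoteBlock object] + [CachedBlock RemoteBlock]
  take AbstractActor:  [RemoteBlock object] + [AbstractActor RemoteBlock TinyQueue TinyCache object] + [RemoteBlock object] + [RemoteBlock]
  take RemoteBlock:  [RemoteBlock object] + [RemoteBlock TinyQueue TinyCache object] + [RemoteBlock object] + [RemoteBlock]
  take TinyQueue:  [object] + [TinyQueue TinyCache object] + [object]
  take TinyCache:  [object] + [TinyCache object] + [object]
  take object:  [object] + [object] + [object]
MRO: RemoteTask CachedEvent CachedBlock AbstractActor RemoteBlock TinyQueue TinyCache object
super() in CachedEvent.speak on a RemoteTask instance goes to the class after CachedEvent in RemoteTask's MRO: CachedBlock.

CachedBlock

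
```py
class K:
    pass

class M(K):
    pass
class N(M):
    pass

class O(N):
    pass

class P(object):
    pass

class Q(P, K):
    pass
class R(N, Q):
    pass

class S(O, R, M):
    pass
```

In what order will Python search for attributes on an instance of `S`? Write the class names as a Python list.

[S, O, R, N, M, Q, P, K, object]

L[S] = S + merge(L[O], L[R], L[M], [O R M])
  take O:  [O N M K object] + [R N M Q P K object] + [M K object] + [O R M]
  take R:  [N M K object] + [R N M Q P K object] + [M K object] + [R M]
  take N:  [N M K object] + [N M Q P K object] + [M K object] + [M]
  take M:  [M K object] + [M Q P K object] + [M K object] + [M]
  take Q:  [K object] + [Q P K object] + [K object]
  take P:  [K object] + [P K object] + [K object]
  take K:  [K object] + [K object] + [K object]
  take object:  [object] + [object] + [object]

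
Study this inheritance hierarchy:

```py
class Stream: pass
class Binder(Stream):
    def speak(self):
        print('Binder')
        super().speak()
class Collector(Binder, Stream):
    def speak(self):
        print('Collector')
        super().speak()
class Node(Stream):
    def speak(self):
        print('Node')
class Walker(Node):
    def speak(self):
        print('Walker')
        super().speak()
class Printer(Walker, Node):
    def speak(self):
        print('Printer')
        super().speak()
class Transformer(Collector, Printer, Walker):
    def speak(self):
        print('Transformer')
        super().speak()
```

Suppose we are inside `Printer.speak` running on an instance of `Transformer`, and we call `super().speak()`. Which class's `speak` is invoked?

L[Transformer] = Transformer + merge(L[Collector], L[Printer], L[Walker], [Collector Printer Walker])
  take Collector:  [Collector Binder Stream object] + [Printer Walker Node Stream object] + [Walker Node Stream object] + [Collector Printer Walker]
  take Binder:  [Binder Stream object] + [Printer Walker Node Stream object] + [Walker Node Stream object] + [Printer Walker]
  take Printer:  [Stream object] + [Printer Walker Node Stream object] + [Walker Node Stream object] + [Printer Walker]
  take Walker:  [Stream object] + [Walker Node Stream object] + [Walker Node Stream object] + [Walker]
  take Node:  [Stream object] + [Node Stream object] + [Node Stream object]
  take Stream:  [Stream object] + [Stream object] + [Stream object]
  take object:  [object] + [object] + [object]
MRO: Transformer Collector Binder Printer Walker Node Stream object
super() in Printer.speak on a Transformer instance goes to the class after Printer in Transformer's MRO: Walker.

Walker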